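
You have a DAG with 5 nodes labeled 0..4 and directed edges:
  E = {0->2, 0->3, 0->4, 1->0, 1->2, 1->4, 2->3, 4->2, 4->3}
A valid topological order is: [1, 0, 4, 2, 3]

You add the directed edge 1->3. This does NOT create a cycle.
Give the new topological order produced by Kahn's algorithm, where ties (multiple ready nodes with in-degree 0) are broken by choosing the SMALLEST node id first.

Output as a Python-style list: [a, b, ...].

Answer: [1, 0, 4, 2, 3]

Derivation:
Old toposort: [1, 0, 4, 2, 3]
Added edge: 1->3
Position of 1 (0) < position of 3 (4). Old order still valid.
Run Kahn's algorithm (break ties by smallest node id):
  initial in-degrees: [1, 0, 3, 4, 2]
  ready (indeg=0): [1]
  pop 1: indeg[0]->0; indeg[2]->2; indeg[3]->3; indeg[4]->1 | ready=[0] | order so far=[1]
  pop 0: indeg[2]->1; indeg[3]->2; indeg[4]->0 | ready=[4] | order so far=[1, 0]
  pop 4: indeg[2]->0; indeg[3]->1 | ready=[2] | order so far=[1, 0, 4]
  pop 2: indeg[3]->0 | ready=[3] | order so far=[1, 0, 4, 2]
  pop 3: no out-edges | ready=[] | order so far=[1, 0, 4, 2, 3]
  Result: [1, 0, 4, 2, 3]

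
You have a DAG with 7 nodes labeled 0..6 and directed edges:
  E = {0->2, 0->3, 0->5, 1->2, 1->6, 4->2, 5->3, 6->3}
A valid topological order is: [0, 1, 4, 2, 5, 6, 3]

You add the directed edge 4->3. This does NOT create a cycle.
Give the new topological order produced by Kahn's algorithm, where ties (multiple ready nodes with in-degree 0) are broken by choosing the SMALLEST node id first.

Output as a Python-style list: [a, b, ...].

Old toposort: [0, 1, 4, 2, 5, 6, 3]
Added edge: 4->3
Position of 4 (2) < position of 3 (6). Old order still valid.
Run Kahn's algorithm (break ties by smallest node id):
  initial in-degrees: [0, 0, 3, 4, 0, 1, 1]
  ready (indeg=0): [0, 1, 4]
  pop 0: indeg[2]->2; indeg[3]->3; indeg[5]->0 | ready=[1, 4, 5] | order so far=[0]
  pop 1: indeg[2]->1; indeg[6]->0 | ready=[4, 5, 6] | order so far=[0, 1]
  pop 4: indeg[2]->0; indeg[3]->2 | ready=[2, 5, 6] | order so far=[0, 1, 4]
  pop 2: no out-edges | ready=[5, 6] | order so far=[0, 1, 4, 2]
  pop 5: indeg[3]->1 | ready=[6] | order so far=[0, 1, 4, 2, 5]
  pop 6: indeg[3]->0 | ready=[3] | order so far=[0, 1, 4, 2, 5, 6]
  pop 3: no out-edges | ready=[] | order so far=[0, 1, 4, 2, 5, 6, 3]
  Result: [0, 1, 4, 2, 5, 6, 3]

Answer: [0, 1, 4, 2, 5, 6, 3]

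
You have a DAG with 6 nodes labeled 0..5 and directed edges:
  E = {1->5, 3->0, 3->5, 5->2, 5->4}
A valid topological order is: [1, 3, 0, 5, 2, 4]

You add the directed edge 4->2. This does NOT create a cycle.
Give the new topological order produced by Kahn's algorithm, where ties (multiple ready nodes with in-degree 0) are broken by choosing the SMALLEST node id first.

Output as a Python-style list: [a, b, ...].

Old toposort: [1, 3, 0, 5, 2, 4]
Added edge: 4->2
Position of 4 (5) > position of 2 (4). Must reorder: 4 must now come before 2.
Run Kahn's algorithm (break ties by smallest node id):
  initial in-degrees: [1, 0, 2, 0, 1, 2]
  ready (indeg=0): [1, 3]
  pop 1: indeg[5]->1 | ready=[3] | order so far=[1]
  pop 3: indeg[0]->0; indeg[5]->0 | ready=[0, 5] | order so far=[1, 3]
  pop 0: no out-edges | ready=[5] | order so far=[1, 3, 0]
  pop 5: indeg[2]->1; indeg[4]->0 | ready=[4] | order so far=[1, 3, 0, 5]
  pop 4: indeg[2]->0 | ready=[2] | order so far=[1, 3, 0, 5, 4]
  pop 2: no out-edges | ready=[] | order so far=[1, 3, 0, 5, 4, 2]
  Result: [1, 3, 0, 5, 4, 2]

Answer: [1, 3, 0, 5, 4, 2]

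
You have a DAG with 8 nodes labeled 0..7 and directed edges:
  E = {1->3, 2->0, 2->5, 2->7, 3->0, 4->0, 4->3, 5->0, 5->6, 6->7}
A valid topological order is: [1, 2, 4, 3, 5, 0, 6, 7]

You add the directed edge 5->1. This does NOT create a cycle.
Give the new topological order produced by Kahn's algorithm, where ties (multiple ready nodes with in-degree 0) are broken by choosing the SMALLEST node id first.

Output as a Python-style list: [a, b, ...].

Answer: [2, 4, 5, 1, 3, 0, 6, 7]

Derivation:
Old toposort: [1, 2, 4, 3, 5, 0, 6, 7]
Added edge: 5->1
Position of 5 (4) > position of 1 (0). Must reorder: 5 must now come before 1.
Run Kahn's algorithm (break ties by smallest node id):
  initial in-degrees: [4, 1, 0, 2, 0, 1, 1, 2]
  ready (indeg=0): [2, 4]
  pop 2: indeg[0]->3; indeg[5]->0; indeg[7]->1 | ready=[4, 5] | order so far=[2]
  pop 4: indeg[0]->2; indeg[3]->1 | ready=[5] | order so far=[2, 4]
  pop 5: indeg[0]->1; indeg[1]->0; indeg[6]->0 | ready=[1, 6] | order so far=[2, 4, 5]
  pop 1: indeg[3]->0 | ready=[3, 6] | order so far=[2, 4, 5, 1]
  pop 3: indeg[0]->0 | ready=[0, 6] | order so far=[2, 4, 5, 1, 3]
  pop 0: no out-edges | ready=[6] | order so far=[2, 4, 5, 1, 3, 0]
  pop 6: indeg[7]->0 | ready=[7] | order so far=[2, 4, 5, 1, 3, 0, 6]
  pop 7: no out-edges | ready=[] | order so far=[2, 4, 5, 1, 3, 0, 6, 7]
  Result: [2, 4, 5, 1, 3, 0, 6, 7]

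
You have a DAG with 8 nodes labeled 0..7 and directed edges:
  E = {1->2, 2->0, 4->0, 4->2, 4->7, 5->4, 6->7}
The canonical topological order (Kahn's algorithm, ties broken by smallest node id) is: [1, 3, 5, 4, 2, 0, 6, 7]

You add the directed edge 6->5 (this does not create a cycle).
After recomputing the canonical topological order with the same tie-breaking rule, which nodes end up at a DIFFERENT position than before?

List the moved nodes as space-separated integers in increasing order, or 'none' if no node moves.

Answer: 0 2 4 5 6

Derivation:
Old toposort: [1, 3, 5, 4, 2, 0, 6, 7]
Added edge 6->5
Recompute Kahn (smallest-id tiebreak):
  initial in-degrees: [2, 0, 2, 0, 1, 1, 0, 2]
  ready (indeg=0): [1, 3, 6]
  pop 1: indeg[2]->1 | ready=[3, 6] | order so far=[1]
  pop 3: no out-edges | ready=[6] | order so far=[1, 3]
  pop 6: indeg[5]->0; indeg[7]->1 | ready=[5] | order so far=[1, 3, 6]
  pop 5: indeg[4]->0 | ready=[4] | order so far=[1, 3, 6, 5]
  pop 4: indeg[0]->1; indeg[2]->0; indeg[7]->0 | ready=[2, 7] | order so far=[1, 3, 6, 5, 4]
  pop 2: indeg[0]->0 | ready=[0, 7] | order so far=[1, 3, 6, 5, 4, 2]
  pop 0: no out-edges | ready=[7] | order so far=[1, 3, 6, 5, 4, 2, 0]
  pop 7: no out-edges | ready=[] | order so far=[1, 3, 6, 5, 4, 2, 0, 7]
New canonical toposort: [1, 3, 6, 5, 4, 2, 0, 7]
Compare positions:
  Node 0: index 5 -> 6 (moved)
  Node 1: index 0 -> 0 (same)
  Node 2: index 4 -> 5 (moved)
  Node 3: index 1 -> 1 (same)
  Node 4: index 3 -> 4 (moved)
  Node 5: index 2 -> 3 (moved)
  Node 6: index 6 -> 2 (moved)
  Node 7: index 7 -> 7 (same)
Nodes that changed position: 0 2 4 5 6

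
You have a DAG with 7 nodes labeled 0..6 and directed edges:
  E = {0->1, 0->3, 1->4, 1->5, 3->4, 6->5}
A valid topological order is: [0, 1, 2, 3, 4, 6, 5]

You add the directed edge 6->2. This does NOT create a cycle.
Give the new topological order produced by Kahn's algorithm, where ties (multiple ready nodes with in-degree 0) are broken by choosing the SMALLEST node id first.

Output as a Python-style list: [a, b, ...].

Old toposort: [0, 1, 2, 3, 4, 6, 5]
Added edge: 6->2
Position of 6 (5) > position of 2 (2). Must reorder: 6 must now come before 2.
Run Kahn's algorithm (break ties by smallest node id):
  initial in-degrees: [0, 1, 1, 1, 2, 2, 0]
  ready (indeg=0): [0, 6]
  pop 0: indeg[1]->0; indeg[3]->0 | ready=[1, 3, 6] | order so far=[0]
  pop 1: indeg[4]->1; indeg[5]->1 | ready=[3, 6] | order so far=[0, 1]
  pop 3: indeg[4]->0 | ready=[4, 6] | order so far=[0, 1, 3]
  pop 4: no out-edges | ready=[6] | order so far=[0, 1, 3, 4]
  pop 6: indeg[2]->0; indeg[5]->0 | ready=[2, 5] | order so far=[0, 1, 3, 4, 6]
  pop 2: no out-edges | ready=[5] | order so far=[0, 1, 3, 4, 6, 2]
  pop 5: no out-edges | ready=[] | order so far=[0, 1, 3, 4, 6, 2, 5]
  Result: [0, 1, 3, 4, 6, 2, 5]

Answer: [0, 1, 3, 4, 6, 2, 5]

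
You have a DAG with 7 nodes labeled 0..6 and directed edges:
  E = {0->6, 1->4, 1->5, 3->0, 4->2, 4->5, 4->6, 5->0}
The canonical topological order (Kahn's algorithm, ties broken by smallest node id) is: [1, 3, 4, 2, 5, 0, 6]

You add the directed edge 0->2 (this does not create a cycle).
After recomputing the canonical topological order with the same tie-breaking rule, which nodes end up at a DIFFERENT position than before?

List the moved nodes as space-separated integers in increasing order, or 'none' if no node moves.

Answer: 0 2 5

Derivation:
Old toposort: [1, 3, 4, 2, 5, 0, 6]
Added edge 0->2
Recompute Kahn (smallest-id tiebreak):
  initial in-degrees: [2, 0, 2, 0, 1, 2, 2]
  ready (indeg=0): [1, 3]
  pop 1: indeg[4]->0; indeg[5]->1 | ready=[3, 4] | order so far=[1]
  pop 3: indeg[0]->1 | ready=[4] | order so far=[1, 3]
  pop 4: indeg[2]->1; indeg[5]->0; indeg[6]->1 | ready=[5] | order so far=[1, 3, 4]
  pop 5: indeg[0]->0 | ready=[0] | order so far=[1, 3, 4, 5]
  pop 0: indeg[2]->0; indeg[6]->0 | ready=[2, 6] | order so far=[1, 3, 4, 5, 0]
  pop 2: no out-edges | ready=[6] | order so far=[1, 3, 4, 5, 0, 2]
  pop 6: no out-edges | ready=[] | order so far=[1, 3, 4, 5, 0, 2, 6]
New canonical toposort: [1, 3, 4, 5, 0, 2, 6]
Compare positions:
  Node 0: index 5 -> 4 (moved)
  Node 1: index 0 -> 0 (same)
  Node 2: index 3 -> 5 (moved)
  Node 3: index 1 -> 1 (same)
  Node 4: index 2 -> 2 (same)
  Node 5: index 4 -> 3 (moved)
  Node 6: index 6 -> 6 (same)
Nodes that changed position: 0 2 5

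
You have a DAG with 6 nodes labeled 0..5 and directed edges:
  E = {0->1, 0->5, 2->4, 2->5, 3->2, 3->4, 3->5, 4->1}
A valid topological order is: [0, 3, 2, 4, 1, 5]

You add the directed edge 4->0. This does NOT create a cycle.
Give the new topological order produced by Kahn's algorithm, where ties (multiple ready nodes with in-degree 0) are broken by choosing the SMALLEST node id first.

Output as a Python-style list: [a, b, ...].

Old toposort: [0, 3, 2, 4, 1, 5]
Added edge: 4->0
Position of 4 (3) > position of 0 (0). Must reorder: 4 must now come before 0.
Run Kahn's algorithm (break ties by smallest node id):
  initial in-degrees: [1, 2, 1, 0, 2, 3]
  ready (indeg=0): [3]
  pop 3: indeg[2]->0; indeg[4]->1; indeg[5]->2 | ready=[2] | order so far=[3]
  pop 2: indeg[4]->0; indeg[5]->1 | ready=[4] | order so far=[3, 2]
  pop 4: indeg[0]->0; indeg[1]->1 | ready=[0] | order so far=[3, 2, 4]
  pop 0: indeg[1]->0; indeg[5]->0 | ready=[1, 5] | order so far=[3, 2, 4, 0]
  pop 1: no out-edges | ready=[5] | order so far=[3, 2, 4, 0, 1]
  pop 5: no out-edges | ready=[] | order so far=[3, 2, 4, 0, 1, 5]
  Result: [3, 2, 4, 0, 1, 5]

Answer: [3, 2, 4, 0, 1, 5]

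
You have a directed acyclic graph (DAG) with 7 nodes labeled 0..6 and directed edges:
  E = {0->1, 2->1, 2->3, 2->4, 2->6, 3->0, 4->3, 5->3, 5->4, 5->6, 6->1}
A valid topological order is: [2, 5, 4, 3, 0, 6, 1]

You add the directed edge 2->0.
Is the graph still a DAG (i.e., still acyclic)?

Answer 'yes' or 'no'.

Answer: yes

Derivation:
Given toposort: [2, 5, 4, 3, 0, 6, 1]
Position of 2: index 0; position of 0: index 4
New edge 2->0: forward
Forward edge: respects the existing order. Still a DAG, same toposort still valid.
Still a DAG? yes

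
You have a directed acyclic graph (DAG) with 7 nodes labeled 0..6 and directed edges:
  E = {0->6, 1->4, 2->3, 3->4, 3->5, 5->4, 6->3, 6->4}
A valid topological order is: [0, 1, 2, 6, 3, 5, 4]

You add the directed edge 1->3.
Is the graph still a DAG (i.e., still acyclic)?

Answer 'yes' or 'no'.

Answer: yes

Derivation:
Given toposort: [0, 1, 2, 6, 3, 5, 4]
Position of 1: index 1; position of 3: index 4
New edge 1->3: forward
Forward edge: respects the existing order. Still a DAG, same toposort still valid.
Still a DAG? yes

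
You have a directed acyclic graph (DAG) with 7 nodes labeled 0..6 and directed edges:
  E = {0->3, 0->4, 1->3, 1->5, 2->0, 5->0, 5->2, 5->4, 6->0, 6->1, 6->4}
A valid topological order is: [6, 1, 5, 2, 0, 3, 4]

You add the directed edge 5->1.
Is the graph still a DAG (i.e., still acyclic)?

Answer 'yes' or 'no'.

Given toposort: [6, 1, 5, 2, 0, 3, 4]
Position of 5: index 2; position of 1: index 1
New edge 5->1: backward (u after v in old order)
Backward edge: old toposort is now invalid. Check if this creates a cycle.
Does 1 already reach 5? Reachable from 1: [0, 1, 2, 3, 4, 5]. YES -> cycle!
Still a DAG? no

Answer: no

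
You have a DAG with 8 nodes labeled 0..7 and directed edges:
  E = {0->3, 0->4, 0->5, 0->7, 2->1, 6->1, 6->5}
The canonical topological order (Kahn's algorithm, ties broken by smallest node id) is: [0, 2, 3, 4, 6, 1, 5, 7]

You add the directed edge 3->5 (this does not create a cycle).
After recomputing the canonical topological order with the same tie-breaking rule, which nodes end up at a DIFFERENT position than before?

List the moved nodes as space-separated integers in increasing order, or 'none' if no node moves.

Answer: none

Derivation:
Old toposort: [0, 2, 3, 4, 6, 1, 5, 7]
Added edge 3->5
Recompute Kahn (smallest-id tiebreak):
  initial in-degrees: [0, 2, 0, 1, 1, 3, 0, 1]
  ready (indeg=0): [0, 2, 6]
  pop 0: indeg[3]->0; indeg[4]->0; indeg[5]->2; indeg[7]->0 | ready=[2, 3, 4, 6, 7] | order so far=[0]
  pop 2: indeg[1]->1 | ready=[3, 4, 6, 7] | order so far=[0, 2]
  pop 3: indeg[5]->1 | ready=[4, 6, 7] | order so far=[0, 2, 3]
  pop 4: no out-edges | ready=[6, 7] | order so far=[0, 2, 3, 4]
  pop 6: indeg[1]->0; indeg[5]->0 | ready=[1, 5, 7] | order so far=[0, 2, 3, 4, 6]
  pop 1: no out-edges | ready=[5, 7] | order so far=[0, 2, 3, 4, 6, 1]
  pop 5: no out-edges | ready=[7] | order so far=[0, 2, 3, 4, 6, 1, 5]
  pop 7: no out-edges | ready=[] | order so far=[0, 2, 3, 4, 6, 1, 5, 7]
New canonical toposort: [0, 2, 3, 4, 6, 1, 5, 7]
Compare positions:
  Node 0: index 0 -> 0 (same)
  Node 1: index 5 -> 5 (same)
  Node 2: index 1 -> 1 (same)
  Node 3: index 2 -> 2 (same)
  Node 4: index 3 -> 3 (same)
  Node 5: index 6 -> 6 (same)
  Node 6: index 4 -> 4 (same)
  Node 7: index 7 -> 7 (same)
Nodes that changed position: none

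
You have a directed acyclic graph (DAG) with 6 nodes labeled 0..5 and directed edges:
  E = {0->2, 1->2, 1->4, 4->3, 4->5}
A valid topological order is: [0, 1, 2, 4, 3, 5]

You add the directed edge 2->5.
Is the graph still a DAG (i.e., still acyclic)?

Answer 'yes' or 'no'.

Answer: yes

Derivation:
Given toposort: [0, 1, 2, 4, 3, 5]
Position of 2: index 2; position of 5: index 5
New edge 2->5: forward
Forward edge: respects the existing order. Still a DAG, same toposort still valid.
Still a DAG? yes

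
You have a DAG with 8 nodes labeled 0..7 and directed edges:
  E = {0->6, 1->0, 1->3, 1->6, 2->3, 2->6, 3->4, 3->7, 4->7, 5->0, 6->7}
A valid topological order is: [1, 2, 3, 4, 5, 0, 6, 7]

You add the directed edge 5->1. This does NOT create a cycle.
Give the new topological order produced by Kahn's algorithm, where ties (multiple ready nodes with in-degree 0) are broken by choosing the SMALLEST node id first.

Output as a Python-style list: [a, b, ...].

Old toposort: [1, 2, 3, 4, 5, 0, 6, 7]
Added edge: 5->1
Position of 5 (4) > position of 1 (0). Must reorder: 5 must now come before 1.
Run Kahn's algorithm (break ties by smallest node id):
  initial in-degrees: [2, 1, 0, 2, 1, 0, 3, 3]
  ready (indeg=0): [2, 5]
  pop 2: indeg[3]->1; indeg[6]->2 | ready=[5] | order so far=[2]
  pop 5: indeg[0]->1; indeg[1]->0 | ready=[1] | order so far=[2, 5]
  pop 1: indeg[0]->0; indeg[3]->0; indeg[6]->1 | ready=[0, 3] | order so far=[2, 5, 1]
  pop 0: indeg[6]->0 | ready=[3, 6] | order so far=[2, 5, 1, 0]
  pop 3: indeg[4]->0; indeg[7]->2 | ready=[4, 6] | order so far=[2, 5, 1, 0, 3]
  pop 4: indeg[7]->1 | ready=[6] | order so far=[2, 5, 1, 0, 3, 4]
  pop 6: indeg[7]->0 | ready=[7] | order so far=[2, 5, 1, 0, 3, 4, 6]
  pop 7: no out-edges | ready=[] | order so far=[2, 5, 1, 0, 3, 4, 6, 7]
  Result: [2, 5, 1, 0, 3, 4, 6, 7]

Answer: [2, 5, 1, 0, 3, 4, 6, 7]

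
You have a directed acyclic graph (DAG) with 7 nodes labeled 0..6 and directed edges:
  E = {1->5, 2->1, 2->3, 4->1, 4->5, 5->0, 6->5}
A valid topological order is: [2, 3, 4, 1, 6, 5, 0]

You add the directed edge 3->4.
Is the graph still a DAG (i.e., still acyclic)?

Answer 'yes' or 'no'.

Answer: yes

Derivation:
Given toposort: [2, 3, 4, 1, 6, 5, 0]
Position of 3: index 1; position of 4: index 2
New edge 3->4: forward
Forward edge: respects the existing order. Still a DAG, same toposort still valid.
Still a DAG? yes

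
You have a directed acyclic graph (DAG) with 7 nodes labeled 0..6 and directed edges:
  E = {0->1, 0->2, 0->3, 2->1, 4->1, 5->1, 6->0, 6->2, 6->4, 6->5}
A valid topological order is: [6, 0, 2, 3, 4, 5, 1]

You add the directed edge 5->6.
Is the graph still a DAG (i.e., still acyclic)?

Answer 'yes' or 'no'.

Answer: no

Derivation:
Given toposort: [6, 0, 2, 3, 4, 5, 1]
Position of 5: index 5; position of 6: index 0
New edge 5->6: backward (u after v in old order)
Backward edge: old toposort is now invalid. Check if this creates a cycle.
Does 6 already reach 5? Reachable from 6: [0, 1, 2, 3, 4, 5, 6]. YES -> cycle!
Still a DAG? no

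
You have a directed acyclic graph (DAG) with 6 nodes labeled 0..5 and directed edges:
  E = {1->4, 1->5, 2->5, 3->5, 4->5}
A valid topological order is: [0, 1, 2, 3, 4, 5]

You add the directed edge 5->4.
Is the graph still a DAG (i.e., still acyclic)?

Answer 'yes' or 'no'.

Given toposort: [0, 1, 2, 3, 4, 5]
Position of 5: index 5; position of 4: index 4
New edge 5->4: backward (u after v in old order)
Backward edge: old toposort is now invalid. Check if this creates a cycle.
Does 4 already reach 5? Reachable from 4: [4, 5]. YES -> cycle!
Still a DAG? no

Answer: no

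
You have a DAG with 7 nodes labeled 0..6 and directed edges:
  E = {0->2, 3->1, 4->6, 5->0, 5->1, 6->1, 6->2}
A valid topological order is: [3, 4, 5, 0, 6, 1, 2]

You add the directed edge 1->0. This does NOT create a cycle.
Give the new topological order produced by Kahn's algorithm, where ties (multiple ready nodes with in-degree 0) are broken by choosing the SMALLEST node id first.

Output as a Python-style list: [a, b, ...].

Answer: [3, 4, 5, 6, 1, 0, 2]

Derivation:
Old toposort: [3, 4, 5, 0, 6, 1, 2]
Added edge: 1->0
Position of 1 (5) > position of 0 (3). Must reorder: 1 must now come before 0.
Run Kahn's algorithm (break ties by smallest node id):
  initial in-degrees: [2, 3, 2, 0, 0, 0, 1]
  ready (indeg=0): [3, 4, 5]
  pop 3: indeg[1]->2 | ready=[4, 5] | order so far=[3]
  pop 4: indeg[6]->0 | ready=[5, 6] | order so far=[3, 4]
  pop 5: indeg[0]->1; indeg[1]->1 | ready=[6] | order so far=[3, 4, 5]
  pop 6: indeg[1]->0; indeg[2]->1 | ready=[1] | order so far=[3, 4, 5, 6]
  pop 1: indeg[0]->0 | ready=[0] | order so far=[3, 4, 5, 6, 1]
  pop 0: indeg[2]->0 | ready=[2] | order so far=[3, 4, 5, 6, 1, 0]
  pop 2: no out-edges | ready=[] | order so far=[3, 4, 5, 6, 1, 0, 2]
  Result: [3, 4, 5, 6, 1, 0, 2]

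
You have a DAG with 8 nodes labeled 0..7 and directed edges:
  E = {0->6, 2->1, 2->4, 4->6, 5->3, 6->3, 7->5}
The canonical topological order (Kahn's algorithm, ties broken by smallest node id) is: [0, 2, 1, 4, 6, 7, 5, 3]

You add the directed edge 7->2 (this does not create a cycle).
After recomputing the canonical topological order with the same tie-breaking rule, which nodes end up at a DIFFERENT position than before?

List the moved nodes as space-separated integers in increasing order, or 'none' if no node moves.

Answer: 1 2 4 5 6 7

Derivation:
Old toposort: [0, 2, 1, 4, 6, 7, 5, 3]
Added edge 7->2
Recompute Kahn (smallest-id tiebreak):
  initial in-degrees: [0, 1, 1, 2, 1, 1, 2, 0]
  ready (indeg=0): [0, 7]
  pop 0: indeg[6]->1 | ready=[7] | order so far=[0]
  pop 7: indeg[2]->0; indeg[5]->0 | ready=[2, 5] | order so far=[0, 7]
  pop 2: indeg[1]->0; indeg[4]->0 | ready=[1, 4, 5] | order so far=[0, 7, 2]
  pop 1: no out-edges | ready=[4, 5] | order so far=[0, 7, 2, 1]
  pop 4: indeg[6]->0 | ready=[5, 6] | order so far=[0, 7, 2, 1, 4]
  pop 5: indeg[3]->1 | ready=[6] | order so far=[0, 7, 2, 1, 4, 5]
  pop 6: indeg[3]->0 | ready=[3] | order so far=[0, 7, 2, 1, 4, 5, 6]
  pop 3: no out-edges | ready=[] | order so far=[0, 7, 2, 1, 4, 5, 6, 3]
New canonical toposort: [0, 7, 2, 1, 4, 5, 6, 3]
Compare positions:
  Node 0: index 0 -> 0 (same)
  Node 1: index 2 -> 3 (moved)
  Node 2: index 1 -> 2 (moved)
  Node 3: index 7 -> 7 (same)
  Node 4: index 3 -> 4 (moved)
  Node 5: index 6 -> 5 (moved)
  Node 6: index 4 -> 6 (moved)
  Node 7: index 5 -> 1 (moved)
Nodes that changed position: 1 2 4 5 6 7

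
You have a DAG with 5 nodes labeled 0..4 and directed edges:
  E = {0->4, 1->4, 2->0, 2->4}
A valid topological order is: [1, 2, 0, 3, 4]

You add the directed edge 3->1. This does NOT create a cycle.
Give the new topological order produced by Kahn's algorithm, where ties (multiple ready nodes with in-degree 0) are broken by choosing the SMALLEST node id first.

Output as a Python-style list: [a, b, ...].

Answer: [2, 0, 3, 1, 4]

Derivation:
Old toposort: [1, 2, 0, 3, 4]
Added edge: 3->1
Position of 3 (3) > position of 1 (0). Must reorder: 3 must now come before 1.
Run Kahn's algorithm (break ties by smallest node id):
  initial in-degrees: [1, 1, 0, 0, 3]
  ready (indeg=0): [2, 3]
  pop 2: indeg[0]->0; indeg[4]->2 | ready=[0, 3] | order so far=[2]
  pop 0: indeg[4]->1 | ready=[3] | order so far=[2, 0]
  pop 3: indeg[1]->0 | ready=[1] | order so far=[2, 0, 3]
  pop 1: indeg[4]->0 | ready=[4] | order so far=[2, 0, 3, 1]
  pop 4: no out-edges | ready=[] | order so far=[2, 0, 3, 1, 4]
  Result: [2, 0, 3, 1, 4]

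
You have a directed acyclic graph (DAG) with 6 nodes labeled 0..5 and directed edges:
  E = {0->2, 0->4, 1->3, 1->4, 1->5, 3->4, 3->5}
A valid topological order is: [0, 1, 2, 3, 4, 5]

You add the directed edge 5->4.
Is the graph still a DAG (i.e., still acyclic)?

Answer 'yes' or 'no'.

Given toposort: [0, 1, 2, 3, 4, 5]
Position of 5: index 5; position of 4: index 4
New edge 5->4: backward (u after v in old order)
Backward edge: old toposort is now invalid. Check if this creates a cycle.
Does 4 already reach 5? Reachable from 4: [4]. NO -> still a DAG (reorder needed).
Still a DAG? yes

Answer: yes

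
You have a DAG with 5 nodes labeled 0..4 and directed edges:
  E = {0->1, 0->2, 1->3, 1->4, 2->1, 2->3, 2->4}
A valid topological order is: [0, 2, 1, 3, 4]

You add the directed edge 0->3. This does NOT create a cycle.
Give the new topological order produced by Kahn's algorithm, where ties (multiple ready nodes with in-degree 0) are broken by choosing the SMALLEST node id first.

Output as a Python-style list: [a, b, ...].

Old toposort: [0, 2, 1, 3, 4]
Added edge: 0->3
Position of 0 (0) < position of 3 (3). Old order still valid.
Run Kahn's algorithm (break ties by smallest node id):
  initial in-degrees: [0, 2, 1, 3, 2]
  ready (indeg=0): [0]
  pop 0: indeg[1]->1; indeg[2]->0; indeg[3]->2 | ready=[2] | order so far=[0]
  pop 2: indeg[1]->0; indeg[3]->1; indeg[4]->1 | ready=[1] | order so far=[0, 2]
  pop 1: indeg[3]->0; indeg[4]->0 | ready=[3, 4] | order so far=[0, 2, 1]
  pop 3: no out-edges | ready=[4] | order so far=[0, 2, 1, 3]
  pop 4: no out-edges | ready=[] | order so far=[0, 2, 1, 3, 4]
  Result: [0, 2, 1, 3, 4]

Answer: [0, 2, 1, 3, 4]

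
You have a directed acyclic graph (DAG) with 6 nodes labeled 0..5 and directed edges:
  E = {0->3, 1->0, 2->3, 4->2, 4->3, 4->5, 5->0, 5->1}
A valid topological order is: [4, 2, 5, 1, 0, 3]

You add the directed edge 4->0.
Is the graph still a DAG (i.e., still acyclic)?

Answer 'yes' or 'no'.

Answer: yes

Derivation:
Given toposort: [4, 2, 5, 1, 0, 3]
Position of 4: index 0; position of 0: index 4
New edge 4->0: forward
Forward edge: respects the existing order. Still a DAG, same toposort still valid.
Still a DAG? yes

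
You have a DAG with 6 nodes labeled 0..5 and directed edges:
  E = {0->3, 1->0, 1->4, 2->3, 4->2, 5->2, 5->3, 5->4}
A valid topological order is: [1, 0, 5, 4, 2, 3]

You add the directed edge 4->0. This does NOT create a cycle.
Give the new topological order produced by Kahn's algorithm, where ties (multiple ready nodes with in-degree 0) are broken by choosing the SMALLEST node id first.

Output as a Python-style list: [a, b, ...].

Answer: [1, 5, 4, 0, 2, 3]

Derivation:
Old toposort: [1, 0, 5, 4, 2, 3]
Added edge: 4->0
Position of 4 (3) > position of 0 (1). Must reorder: 4 must now come before 0.
Run Kahn's algorithm (break ties by smallest node id):
  initial in-degrees: [2, 0, 2, 3, 2, 0]
  ready (indeg=0): [1, 5]
  pop 1: indeg[0]->1; indeg[4]->1 | ready=[5] | order so far=[1]
  pop 5: indeg[2]->1; indeg[3]->2; indeg[4]->0 | ready=[4] | order so far=[1, 5]
  pop 4: indeg[0]->0; indeg[2]->0 | ready=[0, 2] | order so far=[1, 5, 4]
  pop 0: indeg[3]->1 | ready=[2] | order so far=[1, 5, 4, 0]
  pop 2: indeg[3]->0 | ready=[3] | order so far=[1, 5, 4, 0, 2]
  pop 3: no out-edges | ready=[] | order so far=[1, 5, 4, 0, 2, 3]
  Result: [1, 5, 4, 0, 2, 3]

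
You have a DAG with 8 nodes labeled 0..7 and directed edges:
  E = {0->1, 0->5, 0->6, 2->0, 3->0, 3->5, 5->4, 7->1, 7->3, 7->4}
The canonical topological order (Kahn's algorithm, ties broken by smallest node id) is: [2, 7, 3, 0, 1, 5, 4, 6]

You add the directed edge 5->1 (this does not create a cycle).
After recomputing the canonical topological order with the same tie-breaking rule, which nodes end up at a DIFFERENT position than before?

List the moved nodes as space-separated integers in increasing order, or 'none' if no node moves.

Old toposort: [2, 7, 3, 0, 1, 5, 4, 6]
Added edge 5->1
Recompute Kahn (smallest-id tiebreak):
  initial in-degrees: [2, 3, 0, 1, 2, 2, 1, 0]
  ready (indeg=0): [2, 7]
  pop 2: indeg[0]->1 | ready=[7] | order so far=[2]
  pop 7: indeg[1]->2; indeg[3]->0; indeg[4]->1 | ready=[3] | order so far=[2, 7]
  pop 3: indeg[0]->0; indeg[5]->1 | ready=[0] | order so far=[2, 7, 3]
  pop 0: indeg[1]->1; indeg[5]->0; indeg[6]->0 | ready=[5, 6] | order so far=[2, 7, 3, 0]
  pop 5: indeg[1]->0; indeg[4]->0 | ready=[1, 4, 6] | order so far=[2, 7, 3, 0, 5]
  pop 1: no out-edges | ready=[4, 6] | order so far=[2, 7, 3, 0, 5, 1]
  pop 4: no out-edges | ready=[6] | order so far=[2, 7, 3, 0, 5, 1, 4]
  pop 6: no out-edges | ready=[] | order so far=[2, 7, 3, 0, 5, 1, 4, 6]
New canonical toposort: [2, 7, 3, 0, 5, 1, 4, 6]
Compare positions:
  Node 0: index 3 -> 3 (same)
  Node 1: index 4 -> 5 (moved)
  Node 2: index 0 -> 0 (same)
  Node 3: index 2 -> 2 (same)
  Node 4: index 6 -> 6 (same)
  Node 5: index 5 -> 4 (moved)
  Node 6: index 7 -> 7 (same)
  Node 7: index 1 -> 1 (same)
Nodes that changed position: 1 5

Answer: 1 5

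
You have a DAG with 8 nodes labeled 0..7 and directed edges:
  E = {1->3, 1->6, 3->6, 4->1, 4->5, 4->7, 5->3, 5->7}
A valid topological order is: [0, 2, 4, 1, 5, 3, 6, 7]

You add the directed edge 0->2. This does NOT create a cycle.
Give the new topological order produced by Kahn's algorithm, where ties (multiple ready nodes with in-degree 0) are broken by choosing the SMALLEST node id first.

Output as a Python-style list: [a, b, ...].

Answer: [0, 2, 4, 1, 5, 3, 6, 7]

Derivation:
Old toposort: [0, 2, 4, 1, 5, 3, 6, 7]
Added edge: 0->2
Position of 0 (0) < position of 2 (1). Old order still valid.
Run Kahn's algorithm (break ties by smallest node id):
  initial in-degrees: [0, 1, 1, 2, 0, 1, 2, 2]
  ready (indeg=0): [0, 4]
  pop 0: indeg[2]->0 | ready=[2, 4] | order so far=[0]
  pop 2: no out-edges | ready=[4] | order so far=[0, 2]
  pop 4: indeg[1]->0; indeg[5]->0; indeg[7]->1 | ready=[1, 5] | order so far=[0, 2, 4]
  pop 1: indeg[3]->1; indeg[6]->1 | ready=[5] | order so far=[0, 2, 4, 1]
  pop 5: indeg[3]->0; indeg[7]->0 | ready=[3, 7] | order so far=[0, 2, 4, 1, 5]
  pop 3: indeg[6]->0 | ready=[6, 7] | order so far=[0, 2, 4, 1, 5, 3]
  pop 6: no out-edges | ready=[7] | order so far=[0, 2, 4, 1, 5, 3, 6]
  pop 7: no out-edges | ready=[] | order so far=[0, 2, 4, 1, 5, 3, 6, 7]
  Result: [0, 2, 4, 1, 5, 3, 6, 7]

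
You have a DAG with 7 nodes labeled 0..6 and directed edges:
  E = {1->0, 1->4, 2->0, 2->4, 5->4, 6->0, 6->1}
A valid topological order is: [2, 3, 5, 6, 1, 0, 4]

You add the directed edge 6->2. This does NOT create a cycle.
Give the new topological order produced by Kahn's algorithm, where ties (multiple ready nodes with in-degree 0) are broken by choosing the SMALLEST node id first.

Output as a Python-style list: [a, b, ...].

Old toposort: [2, 3, 5, 6, 1, 0, 4]
Added edge: 6->2
Position of 6 (3) > position of 2 (0). Must reorder: 6 must now come before 2.
Run Kahn's algorithm (break ties by smallest node id):
  initial in-degrees: [3, 1, 1, 0, 3, 0, 0]
  ready (indeg=0): [3, 5, 6]
  pop 3: no out-edges | ready=[5, 6] | order so far=[3]
  pop 5: indeg[4]->2 | ready=[6] | order so far=[3, 5]
  pop 6: indeg[0]->2; indeg[1]->0; indeg[2]->0 | ready=[1, 2] | order so far=[3, 5, 6]
  pop 1: indeg[0]->1; indeg[4]->1 | ready=[2] | order so far=[3, 5, 6, 1]
  pop 2: indeg[0]->0; indeg[4]->0 | ready=[0, 4] | order so far=[3, 5, 6, 1, 2]
  pop 0: no out-edges | ready=[4] | order so far=[3, 5, 6, 1, 2, 0]
  pop 4: no out-edges | ready=[] | order so far=[3, 5, 6, 1, 2, 0, 4]
  Result: [3, 5, 6, 1, 2, 0, 4]

Answer: [3, 5, 6, 1, 2, 0, 4]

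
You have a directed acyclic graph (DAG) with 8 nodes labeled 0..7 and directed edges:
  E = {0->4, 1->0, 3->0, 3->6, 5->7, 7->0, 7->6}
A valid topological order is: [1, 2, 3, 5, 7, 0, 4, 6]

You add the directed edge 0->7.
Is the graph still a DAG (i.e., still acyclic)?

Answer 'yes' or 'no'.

Given toposort: [1, 2, 3, 5, 7, 0, 4, 6]
Position of 0: index 5; position of 7: index 4
New edge 0->7: backward (u after v in old order)
Backward edge: old toposort is now invalid. Check if this creates a cycle.
Does 7 already reach 0? Reachable from 7: [0, 4, 6, 7]. YES -> cycle!
Still a DAG? no

Answer: no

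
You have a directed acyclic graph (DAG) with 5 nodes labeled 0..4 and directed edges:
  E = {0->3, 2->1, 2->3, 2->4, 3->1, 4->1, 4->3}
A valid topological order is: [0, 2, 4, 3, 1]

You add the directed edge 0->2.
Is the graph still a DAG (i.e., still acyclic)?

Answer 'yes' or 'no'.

Answer: yes

Derivation:
Given toposort: [0, 2, 4, 3, 1]
Position of 0: index 0; position of 2: index 1
New edge 0->2: forward
Forward edge: respects the existing order. Still a DAG, same toposort still valid.
Still a DAG? yes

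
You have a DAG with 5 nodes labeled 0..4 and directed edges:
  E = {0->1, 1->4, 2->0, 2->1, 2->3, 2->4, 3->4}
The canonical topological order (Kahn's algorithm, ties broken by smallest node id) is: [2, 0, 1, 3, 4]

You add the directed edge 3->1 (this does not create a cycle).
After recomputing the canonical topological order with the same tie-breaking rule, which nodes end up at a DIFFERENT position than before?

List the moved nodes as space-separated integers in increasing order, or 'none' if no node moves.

Answer: 1 3

Derivation:
Old toposort: [2, 0, 1, 3, 4]
Added edge 3->1
Recompute Kahn (smallest-id tiebreak):
  initial in-degrees: [1, 3, 0, 1, 3]
  ready (indeg=0): [2]
  pop 2: indeg[0]->0; indeg[1]->2; indeg[3]->0; indeg[4]->2 | ready=[0, 3] | order so far=[2]
  pop 0: indeg[1]->1 | ready=[3] | order so far=[2, 0]
  pop 3: indeg[1]->0; indeg[4]->1 | ready=[1] | order so far=[2, 0, 3]
  pop 1: indeg[4]->0 | ready=[4] | order so far=[2, 0, 3, 1]
  pop 4: no out-edges | ready=[] | order so far=[2, 0, 3, 1, 4]
New canonical toposort: [2, 0, 3, 1, 4]
Compare positions:
  Node 0: index 1 -> 1 (same)
  Node 1: index 2 -> 3 (moved)
  Node 2: index 0 -> 0 (same)
  Node 3: index 3 -> 2 (moved)
  Node 4: index 4 -> 4 (same)
Nodes that changed position: 1 3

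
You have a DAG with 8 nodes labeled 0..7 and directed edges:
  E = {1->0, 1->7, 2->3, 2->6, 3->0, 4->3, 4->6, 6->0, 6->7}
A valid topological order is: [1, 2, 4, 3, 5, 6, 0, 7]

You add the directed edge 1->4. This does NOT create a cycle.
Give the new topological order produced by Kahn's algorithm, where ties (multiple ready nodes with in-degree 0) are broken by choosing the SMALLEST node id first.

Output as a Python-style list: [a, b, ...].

Answer: [1, 2, 4, 3, 5, 6, 0, 7]

Derivation:
Old toposort: [1, 2, 4, 3, 5, 6, 0, 7]
Added edge: 1->4
Position of 1 (0) < position of 4 (2). Old order still valid.
Run Kahn's algorithm (break ties by smallest node id):
  initial in-degrees: [3, 0, 0, 2, 1, 0, 2, 2]
  ready (indeg=0): [1, 2, 5]
  pop 1: indeg[0]->2; indeg[4]->0; indeg[7]->1 | ready=[2, 4, 5] | order so far=[1]
  pop 2: indeg[3]->1; indeg[6]->1 | ready=[4, 5] | order so far=[1, 2]
  pop 4: indeg[3]->0; indeg[6]->0 | ready=[3, 5, 6] | order so far=[1, 2, 4]
  pop 3: indeg[0]->1 | ready=[5, 6] | order so far=[1, 2, 4, 3]
  pop 5: no out-edges | ready=[6] | order so far=[1, 2, 4, 3, 5]
  pop 6: indeg[0]->0; indeg[7]->0 | ready=[0, 7] | order so far=[1, 2, 4, 3, 5, 6]
  pop 0: no out-edges | ready=[7] | order so far=[1, 2, 4, 3, 5, 6, 0]
  pop 7: no out-edges | ready=[] | order so far=[1, 2, 4, 3, 5, 6, 0, 7]
  Result: [1, 2, 4, 3, 5, 6, 0, 7]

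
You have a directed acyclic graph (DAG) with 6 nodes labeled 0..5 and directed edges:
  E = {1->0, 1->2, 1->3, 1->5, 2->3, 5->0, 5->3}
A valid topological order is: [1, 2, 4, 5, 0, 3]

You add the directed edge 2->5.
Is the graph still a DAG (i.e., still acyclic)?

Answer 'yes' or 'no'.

Answer: yes

Derivation:
Given toposort: [1, 2, 4, 5, 0, 3]
Position of 2: index 1; position of 5: index 3
New edge 2->5: forward
Forward edge: respects the existing order. Still a DAG, same toposort still valid.
Still a DAG? yes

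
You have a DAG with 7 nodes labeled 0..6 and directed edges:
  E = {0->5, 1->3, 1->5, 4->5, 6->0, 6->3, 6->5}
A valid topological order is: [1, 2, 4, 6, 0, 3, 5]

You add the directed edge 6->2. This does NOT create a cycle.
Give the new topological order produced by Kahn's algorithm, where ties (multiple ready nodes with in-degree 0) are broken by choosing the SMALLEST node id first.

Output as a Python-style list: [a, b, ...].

Answer: [1, 4, 6, 0, 2, 3, 5]

Derivation:
Old toposort: [1, 2, 4, 6, 0, 3, 5]
Added edge: 6->2
Position of 6 (3) > position of 2 (1). Must reorder: 6 must now come before 2.
Run Kahn's algorithm (break ties by smallest node id):
  initial in-degrees: [1, 0, 1, 2, 0, 4, 0]
  ready (indeg=0): [1, 4, 6]
  pop 1: indeg[3]->1; indeg[5]->3 | ready=[4, 6] | order so far=[1]
  pop 4: indeg[5]->2 | ready=[6] | order so far=[1, 4]
  pop 6: indeg[0]->0; indeg[2]->0; indeg[3]->0; indeg[5]->1 | ready=[0, 2, 3] | order so far=[1, 4, 6]
  pop 0: indeg[5]->0 | ready=[2, 3, 5] | order so far=[1, 4, 6, 0]
  pop 2: no out-edges | ready=[3, 5] | order so far=[1, 4, 6, 0, 2]
  pop 3: no out-edges | ready=[5] | order so far=[1, 4, 6, 0, 2, 3]
  pop 5: no out-edges | ready=[] | order so far=[1, 4, 6, 0, 2, 3, 5]
  Result: [1, 4, 6, 0, 2, 3, 5]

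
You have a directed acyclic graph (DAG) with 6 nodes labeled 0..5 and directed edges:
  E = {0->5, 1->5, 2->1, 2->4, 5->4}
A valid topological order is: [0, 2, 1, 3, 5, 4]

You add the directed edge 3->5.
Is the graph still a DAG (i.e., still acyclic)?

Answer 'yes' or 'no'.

Answer: yes

Derivation:
Given toposort: [0, 2, 1, 3, 5, 4]
Position of 3: index 3; position of 5: index 4
New edge 3->5: forward
Forward edge: respects the existing order. Still a DAG, same toposort still valid.
Still a DAG? yes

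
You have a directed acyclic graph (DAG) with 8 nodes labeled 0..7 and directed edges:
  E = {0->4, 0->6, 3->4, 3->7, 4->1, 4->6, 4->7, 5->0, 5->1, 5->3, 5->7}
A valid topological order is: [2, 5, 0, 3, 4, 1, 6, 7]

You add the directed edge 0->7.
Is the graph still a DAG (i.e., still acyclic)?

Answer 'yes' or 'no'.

Answer: yes

Derivation:
Given toposort: [2, 5, 0, 3, 4, 1, 6, 7]
Position of 0: index 2; position of 7: index 7
New edge 0->7: forward
Forward edge: respects the existing order. Still a DAG, same toposort still valid.
Still a DAG? yes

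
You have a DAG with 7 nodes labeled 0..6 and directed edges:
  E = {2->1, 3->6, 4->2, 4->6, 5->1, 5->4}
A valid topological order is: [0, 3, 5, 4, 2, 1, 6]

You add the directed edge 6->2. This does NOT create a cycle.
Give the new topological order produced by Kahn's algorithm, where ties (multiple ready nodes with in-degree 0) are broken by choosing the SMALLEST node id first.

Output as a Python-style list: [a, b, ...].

Old toposort: [0, 3, 5, 4, 2, 1, 6]
Added edge: 6->2
Position of 6 (6) > position of 2 (4). Must reorder: 6 must now come before 2.
Run Kahn's algorithm (break ties by smallest node id):
  initial in-degrees: [0, 2, 2, 0, 1, 0, 2]
  ready (indeg=0): [0, 3, 5]
  pop 0: no out-edges | ready=[3, 5] | order so far=[0]
  pop 3: indeg[6]->1 | ready=[5] | order so far=[0, 3]
  pop 5: indeg[1]->1; indeg[4]->0 | ready=[4] | order so far=[0, 3, 5]
  pop 4: indeg[2]->1; indeg[6]->0 | ready=[6] | order so far=[0, 3, 5, 4]
  pop 6: indeg[2]->0 | ready=[2] | order so far=[0, 3, 5, 4, 6]
  pop 2: indeg[1]->0 | ready=[1] | order so far=[0, 3, 5, 4, 6, 2]
  pop 1: no out-edges | ready=[] | order so far=[0, 3, 5, 4, 6, 2, 1]
  Result: [0, 3, 5, 4, 6, 2, 1]

Answer: [0, 3, 5, 4, 6, 2, 1]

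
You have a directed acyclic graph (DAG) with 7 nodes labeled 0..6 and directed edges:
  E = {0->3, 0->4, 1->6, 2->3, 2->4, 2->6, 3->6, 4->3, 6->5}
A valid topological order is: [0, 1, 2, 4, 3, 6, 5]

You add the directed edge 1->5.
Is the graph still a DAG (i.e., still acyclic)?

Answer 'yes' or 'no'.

Given toposort: [0, 1, 2, 4, 3, 6, 5]
Position of 1: index 1; position of 5: index 6
New edge 1->5: forward
Forward edge: respects the existing order. Still a DAG, same toposort still valid.
Still a DAG? yes

Answer: yes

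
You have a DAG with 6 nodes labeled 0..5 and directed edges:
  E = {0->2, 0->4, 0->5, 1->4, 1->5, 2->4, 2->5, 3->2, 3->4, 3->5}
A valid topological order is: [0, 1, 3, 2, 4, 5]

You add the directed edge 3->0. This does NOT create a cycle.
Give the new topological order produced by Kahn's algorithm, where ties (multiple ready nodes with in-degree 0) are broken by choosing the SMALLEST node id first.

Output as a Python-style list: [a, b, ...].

Answer: [1, 3, 0, 2, 4, 5]

Derivation:
Old toposort: [0, 1, 3, 2, 4, 5]
Added edge: 3->0
Position of 3 (2) > position of 0 (0). Must reorder: 3 must now come before 0.
Run Kahn's algorithm (break ties by smallest node id):
  initial in-degrees: [1, 0, 2, 0, 4, 4]
  ready (indeg=0): [1, 3]
  pop 1: indeg[4]->3; indeg[5]->3 | ready=[3] | order so far=[1]
  pop 3: indeg[0]->0; indeg[2]->1; indeg[4]->2; indeg[5]->2 | ready=[0] | order so far=[1, 3]
  pop 0: indeg[2]->0; indeg[4]->1; indeg[5]->1 | ready=[2] | order so far=[1, 3, 0]
  pop 2: indeg[4]->0; indeg[5]->0 | ready=[4, 5] | order so far=[1, 3, 0, 2]
  pop 4: no out-edges | ready=[5] | order so far=[1, 3, 0, 2, 4]
  pop 5: no out-edges | ready=[] | order so far=[1, 3, 0, 2, 4, 5]
  Result: [1, 3, 0, 2, 4, 5]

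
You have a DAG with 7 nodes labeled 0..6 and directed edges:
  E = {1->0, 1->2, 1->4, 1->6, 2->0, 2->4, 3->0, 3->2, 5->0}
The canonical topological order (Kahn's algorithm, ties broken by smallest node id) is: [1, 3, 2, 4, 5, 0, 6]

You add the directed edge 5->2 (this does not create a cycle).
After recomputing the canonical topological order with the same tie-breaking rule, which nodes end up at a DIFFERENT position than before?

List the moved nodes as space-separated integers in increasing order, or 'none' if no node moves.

Answer: 0 2 4 5

Derivation:
Old toposort: [1, 3, 2, 4, 5, 0, 6]
Added edge 5->2
Recompute Kahn (smallest-id tiebreak):
  initial in-degrees: [4, 0, 3, 0, 2, 0, 1]
  ready (indeg=0): [1, 3, 5]
  pop 1: indeg[0]->3; indeg[2]->2; indeg[4]->1; indeg[6]->0 | ready=[3, 5, 6] | order so far=[1]
  pop 3: indeg[0]->2; indeg[2]->1 | ready=[5, 6] | order so far=[1, 3]
  pop 5: indeg[0]->1; indeg[2]->0 | ready=[2, 6] | order so far=[1, 3, 5]
  pop 2: indeg[0]->0; indeg[4]->0 | ready=[0, 4, 6] | order so far=[1, 3, 5, 2]
  pop 0: no out-edges | ready=[4, 6] | order so far=[1, 3, 5, 2, 0]
  pop 4: no out-edges | ready=[6] | order so far=[1, 3, 5, 2, 0, 4]
  pop 6: no out-edges | ready=[] | order so far=[1, 3, 5, 2, 0, 4, 6]
New canonical toposort: [1, 3, 5, 2, 0, 4, 6]
Compare positions:
  Node 0: index 5 -> 4 (moved)
  Node 1: index 0 -> 0 (same)
  Node 2: index 2 -> 3 (moved)
  Node 3: index 1 -> 1 (same)
  Node 4: index 3 -> 5 (moved)
  Node 5: index 4 -> 2 (moved)
  Node 6: index 6 -> 6 (same)
Nodes that changed position: 0 2 4 5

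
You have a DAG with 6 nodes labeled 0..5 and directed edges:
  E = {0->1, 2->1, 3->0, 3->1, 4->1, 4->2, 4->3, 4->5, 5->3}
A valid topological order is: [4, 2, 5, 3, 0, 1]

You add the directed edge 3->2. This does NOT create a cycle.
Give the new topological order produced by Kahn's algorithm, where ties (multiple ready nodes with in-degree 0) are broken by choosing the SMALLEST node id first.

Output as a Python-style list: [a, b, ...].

Answer: [4, 5, 3, 0, 2, 1]

Derivation:
Old toposort: [4, 2, 5, 3, 0, 1]
Added edge: 3->2
Position of 3 (3) > position of 2 (1). Must reorder: 3 must now come before 2.
Run Kahn's algorithm (break ties by smallest node id):
  initial in-degrees: [1, 4, 2, 2, 0, 1]
  ready (indeg=0): [4]
  pop 4: indeg[1]->3; indeg[2]->1; indeg[3]->1; indeg[5]->0 | ready=[5] | order so far=[4]
  pop 5: indeg[3]->0 | ready=[3] | order so far=[4, 5]
  pop 3: indeg[0]->0; indeg[1]->2; indeg[2]->0 | ready=[0, 2] | order so far=[4, 5, 3]
  pop 0: indeg[1]->1 | ready=[2] | order so far=[4, 5, 3, 0]
  pop 2: indeg[1]->0 | ready=[1] | order so far=[4, 5, 3, 0, 2]
  pop 1: no out-edges | ready=[] | order so far=[4, 5, 3, 0, 2, 1]
  Result: [4, 5, 3, 0, 2, 1]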